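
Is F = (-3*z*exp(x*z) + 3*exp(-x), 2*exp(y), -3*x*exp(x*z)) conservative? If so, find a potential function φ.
Yes, F is conservative. φ = 2*exp(y) - 3*exp(x*z) - 3*exp(-x)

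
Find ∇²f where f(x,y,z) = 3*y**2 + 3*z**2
12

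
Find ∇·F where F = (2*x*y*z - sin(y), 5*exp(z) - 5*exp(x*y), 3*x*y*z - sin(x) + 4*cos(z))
3*x*y - 5*x*exp(x*y) + 2*y*z - 4*sin(z)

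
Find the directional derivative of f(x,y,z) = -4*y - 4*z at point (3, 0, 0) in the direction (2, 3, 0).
-12*sqrt(13)/13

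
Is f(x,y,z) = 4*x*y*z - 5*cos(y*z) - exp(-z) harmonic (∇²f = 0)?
No, ∇²f = (5*(y**2 + z**2)*exp(z)*cos(y*z) - 1)*exp(-z)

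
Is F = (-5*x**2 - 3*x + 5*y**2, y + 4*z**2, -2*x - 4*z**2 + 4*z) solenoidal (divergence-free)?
No, ∇·F = -10*x - 8*z + 2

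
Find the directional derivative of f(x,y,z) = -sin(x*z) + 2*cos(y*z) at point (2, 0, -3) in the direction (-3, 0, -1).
-7*sqrt(10)*cos(6)/10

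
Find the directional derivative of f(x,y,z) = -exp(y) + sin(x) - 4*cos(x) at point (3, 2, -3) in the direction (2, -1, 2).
2*cos(3)/3 + 8*sin(3)/3 + exp(2)/3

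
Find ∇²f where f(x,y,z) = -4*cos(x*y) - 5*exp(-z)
(4*(x**2 + y**2)*exp(z)*cos(x*y) - 5)*exp(-z)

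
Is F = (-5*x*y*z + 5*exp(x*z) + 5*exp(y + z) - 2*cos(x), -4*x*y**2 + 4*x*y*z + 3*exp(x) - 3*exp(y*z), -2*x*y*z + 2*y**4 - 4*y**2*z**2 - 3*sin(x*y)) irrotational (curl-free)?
No, ∇×F = (-4*x*y - 2*x*z - 3*x*cos(x*y) + 8*y**3 - 8*y*z**2 + 3*y*exp(y*z), -5*x*y + 5*x*exp(x*z) + 2*y*z + 3*y*cos(x*y) + 5*exp(y + z), 5*x*z - 4*y**2 + 4*y*z + 3*exp(x) - 5*exp(y + z))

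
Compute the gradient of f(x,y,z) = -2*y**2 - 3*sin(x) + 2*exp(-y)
(-3*cos(x), -4*y - 2*exp(-y), 0)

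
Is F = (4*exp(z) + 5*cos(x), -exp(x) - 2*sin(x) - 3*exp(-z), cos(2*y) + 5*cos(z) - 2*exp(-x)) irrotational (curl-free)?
No, ∇×F = (-2*sin(2*y) - 3*exp(-z), 4*exp(z) - 2*exp(-x), -exp(x) - 2*cos(x))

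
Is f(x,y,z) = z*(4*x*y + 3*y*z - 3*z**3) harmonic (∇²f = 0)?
No, ∇²f = 6*y - 36*z**2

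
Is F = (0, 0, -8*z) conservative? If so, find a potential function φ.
Yes, F is conservative. φ = -4*z**2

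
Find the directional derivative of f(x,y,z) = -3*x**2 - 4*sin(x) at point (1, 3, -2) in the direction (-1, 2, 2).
4*cos(1)/3 + 2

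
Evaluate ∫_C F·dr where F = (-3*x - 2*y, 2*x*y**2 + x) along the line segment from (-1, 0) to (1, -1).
5/3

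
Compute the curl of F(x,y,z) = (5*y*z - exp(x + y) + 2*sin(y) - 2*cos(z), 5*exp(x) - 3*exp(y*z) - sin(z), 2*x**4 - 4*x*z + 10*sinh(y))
(3*y*exp(y*z) + cos(z) + 10*cosh(y), -8*x**3 + 5*y + 4*z + 2*sin(z), -5*z + 5*exp(x) + exp(x + y) - 2*cos(y))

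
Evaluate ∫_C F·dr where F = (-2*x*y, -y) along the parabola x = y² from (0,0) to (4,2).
-138/5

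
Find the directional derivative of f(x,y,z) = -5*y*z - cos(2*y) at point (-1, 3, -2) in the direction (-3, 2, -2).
2*sqrt(17)*(2*sin(6) + 25)/17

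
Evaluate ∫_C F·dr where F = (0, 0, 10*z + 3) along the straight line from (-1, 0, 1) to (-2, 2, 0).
-8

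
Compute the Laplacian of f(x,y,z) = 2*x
0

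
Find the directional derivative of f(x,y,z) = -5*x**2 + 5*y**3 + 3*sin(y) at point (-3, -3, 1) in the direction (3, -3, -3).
-sqrt(3)*(cos(3) + 35)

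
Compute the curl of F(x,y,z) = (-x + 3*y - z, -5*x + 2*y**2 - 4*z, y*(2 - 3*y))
(6 - 6*y, -1, -8)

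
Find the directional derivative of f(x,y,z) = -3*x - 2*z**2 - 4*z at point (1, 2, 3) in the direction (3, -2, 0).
-9*sqrt(13)/13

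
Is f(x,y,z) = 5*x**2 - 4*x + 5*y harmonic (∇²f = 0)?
No, ∇²f = 10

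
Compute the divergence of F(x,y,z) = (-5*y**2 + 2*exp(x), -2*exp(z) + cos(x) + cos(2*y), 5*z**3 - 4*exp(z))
15*z**2 + 2*exp(x) - 4*exp(z) - 2*sin(2*y)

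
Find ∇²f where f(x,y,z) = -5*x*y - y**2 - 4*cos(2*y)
16*cos(2*y) - 2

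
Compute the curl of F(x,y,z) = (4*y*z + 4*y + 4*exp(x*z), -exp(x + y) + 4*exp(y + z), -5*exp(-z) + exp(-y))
((-4*exp(2*y + z) - 1)*exp(-y), 4*x*exp(x*z) + 4*y, -4*z - exp(x + y) - 4)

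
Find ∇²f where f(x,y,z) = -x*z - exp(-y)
-exp(-y)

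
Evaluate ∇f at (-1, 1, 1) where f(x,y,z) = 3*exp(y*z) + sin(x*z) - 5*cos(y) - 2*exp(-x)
(cos(1) + 2*E, 5*sin(1) + 3*E, -cos(1) + 3*E)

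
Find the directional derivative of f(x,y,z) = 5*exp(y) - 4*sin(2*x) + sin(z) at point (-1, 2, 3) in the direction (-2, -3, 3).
sqrt(22)*(-15*exp(2) + 16*cos(2) + 3*cos(3))/22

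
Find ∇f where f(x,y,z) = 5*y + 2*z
(0, 5, 2)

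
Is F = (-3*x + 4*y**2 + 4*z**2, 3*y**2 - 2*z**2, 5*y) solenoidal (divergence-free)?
No, ∇·F = 6*y - 3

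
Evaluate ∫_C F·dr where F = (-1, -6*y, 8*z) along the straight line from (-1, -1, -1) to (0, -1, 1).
-1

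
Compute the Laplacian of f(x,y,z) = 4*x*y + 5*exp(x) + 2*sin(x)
5*exp(x) - 2*sin(x)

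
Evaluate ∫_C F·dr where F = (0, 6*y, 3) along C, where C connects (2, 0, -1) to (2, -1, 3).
15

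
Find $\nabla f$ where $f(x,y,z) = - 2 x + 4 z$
(-2, 0, 4)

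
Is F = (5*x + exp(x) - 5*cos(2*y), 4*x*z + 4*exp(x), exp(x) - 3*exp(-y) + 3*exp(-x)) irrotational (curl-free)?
No, ∇×F = (-4*x + 3*exp(-y), -exp(x) + 3*exp(-x), 4*z + 4*exp(x) - 10*sin(2*y))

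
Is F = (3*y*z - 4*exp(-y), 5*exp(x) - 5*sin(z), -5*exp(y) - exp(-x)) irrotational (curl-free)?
No, ∇×F = (-5*exp(y) + 5*cos(z), 3*y - exp(-x), -3*z + 5*exp(x) - 4*exp(-y))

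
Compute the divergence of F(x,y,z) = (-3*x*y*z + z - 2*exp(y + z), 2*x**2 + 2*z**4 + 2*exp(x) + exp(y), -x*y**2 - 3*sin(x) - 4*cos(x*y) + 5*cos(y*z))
-3*y*z - 5*y*sin(y*z) + exp(y)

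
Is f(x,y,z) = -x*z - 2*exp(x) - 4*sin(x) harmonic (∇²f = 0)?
No, ∇²f = -2*exp(x) + 4*sin(x)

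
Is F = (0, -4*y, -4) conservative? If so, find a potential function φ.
Yes, F is conservative. φ = -2*y**2 - 4*z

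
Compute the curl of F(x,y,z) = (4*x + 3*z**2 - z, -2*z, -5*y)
(-3, 6*z - 1, 0)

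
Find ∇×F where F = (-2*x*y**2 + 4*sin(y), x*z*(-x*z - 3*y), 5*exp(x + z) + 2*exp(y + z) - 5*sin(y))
(2*x**2*z + 3*x*y + 2*exp(y + z) - 5*cos(y), -5*exp(x + z), 4*x*y - 2*x*z**2 - 3*y*z - 4*cos(y))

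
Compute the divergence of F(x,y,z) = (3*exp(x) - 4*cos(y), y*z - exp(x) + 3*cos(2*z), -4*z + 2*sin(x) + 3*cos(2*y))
z + 3*exp(x) - 4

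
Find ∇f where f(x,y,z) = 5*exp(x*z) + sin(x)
(5*z*exp(x*z) + cos(x), 0, 5*x*exp(x*z))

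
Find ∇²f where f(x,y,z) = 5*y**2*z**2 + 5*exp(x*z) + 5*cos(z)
5*x**2*exp(x*z) + 10*y**2 + 5*z**2*exp(x*z) + 10*z**2 - 5*cos(z)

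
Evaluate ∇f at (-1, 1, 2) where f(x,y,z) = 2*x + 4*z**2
(2, 0, 16)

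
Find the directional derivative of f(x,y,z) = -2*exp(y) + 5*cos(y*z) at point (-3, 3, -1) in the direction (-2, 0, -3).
-45*sqrt(13)*sin(3)/13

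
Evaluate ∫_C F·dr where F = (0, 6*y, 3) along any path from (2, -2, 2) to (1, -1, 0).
-15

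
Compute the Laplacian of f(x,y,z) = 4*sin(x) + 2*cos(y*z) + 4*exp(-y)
-2*y**2*cos(y*z) - 2*z**2*cos(y*z) - 4*sin(x) + 4*exp(-y)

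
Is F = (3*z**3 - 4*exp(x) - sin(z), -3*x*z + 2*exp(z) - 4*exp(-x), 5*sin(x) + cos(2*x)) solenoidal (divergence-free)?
No, ∇·F = -4*exp(x)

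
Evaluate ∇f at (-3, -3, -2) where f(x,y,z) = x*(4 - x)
(10, 0, 0)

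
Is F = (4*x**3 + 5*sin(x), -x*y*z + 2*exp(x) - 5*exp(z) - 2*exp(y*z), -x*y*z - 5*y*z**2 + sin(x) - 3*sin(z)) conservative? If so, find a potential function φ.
No, ∇×F = (x*y - x*z + 2*y*exp(y*z) - 5*z**2 + 5*exp(z), y*z - cos(x), -y*z + 2*exp(x)) ≠ 0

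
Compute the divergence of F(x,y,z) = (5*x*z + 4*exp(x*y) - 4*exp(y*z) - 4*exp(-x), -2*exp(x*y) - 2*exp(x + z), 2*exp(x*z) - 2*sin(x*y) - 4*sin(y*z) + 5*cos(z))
-2*x*exp(x*y) + 2*x*exp(x*z) + 4*y*exp(x*y) - 4*y*cos(y*z) + 5*z - 5*sin(z) + 4*exp(-x)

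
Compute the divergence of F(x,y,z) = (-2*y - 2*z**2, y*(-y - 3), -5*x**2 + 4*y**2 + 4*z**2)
-2*y + 8*z - 3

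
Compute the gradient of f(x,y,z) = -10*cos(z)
(0, 0, 10*sin(z))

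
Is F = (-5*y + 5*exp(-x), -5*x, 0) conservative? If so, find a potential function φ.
Yes, F is conservative. φ = -5*x*y - 5*exp(-x)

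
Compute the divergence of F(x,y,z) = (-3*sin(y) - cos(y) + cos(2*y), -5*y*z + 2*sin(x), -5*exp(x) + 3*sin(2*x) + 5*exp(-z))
-5*z - 5*exp(-z)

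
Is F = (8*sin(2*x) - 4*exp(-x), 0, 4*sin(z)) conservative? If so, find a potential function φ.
Yes, F is conservative. φ = -4*cos(2*x) - 4*cos(z) + 4*exp(-x)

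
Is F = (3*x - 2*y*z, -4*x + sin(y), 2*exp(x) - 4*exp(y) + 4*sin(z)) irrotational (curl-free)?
No, ∇×F = (-4*exp(y), -2*y - 2*exp(x), 2*z - 4)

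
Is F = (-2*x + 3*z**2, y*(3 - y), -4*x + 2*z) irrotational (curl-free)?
No, ∇×F = (0, 6*z + 4, 0)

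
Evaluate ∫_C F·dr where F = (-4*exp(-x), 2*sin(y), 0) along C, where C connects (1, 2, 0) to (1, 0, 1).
-2 + 2*cos(2)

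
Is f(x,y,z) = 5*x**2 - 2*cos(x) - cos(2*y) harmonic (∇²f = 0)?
No, ∇²f = 2*cos(x) + 4*cos(2*y) + 10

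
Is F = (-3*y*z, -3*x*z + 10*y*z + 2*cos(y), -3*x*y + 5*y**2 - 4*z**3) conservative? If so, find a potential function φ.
Yes, F is conservative. φ = -3*x*y*z + 5*y**2*z - z**4 + 2*sin(y)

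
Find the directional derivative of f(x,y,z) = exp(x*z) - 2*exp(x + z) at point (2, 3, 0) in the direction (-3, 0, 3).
sqrt(2)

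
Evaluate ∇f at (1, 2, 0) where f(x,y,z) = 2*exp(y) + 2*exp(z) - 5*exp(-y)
(0, (5 + 2*exp(4))*exp(-2), 2)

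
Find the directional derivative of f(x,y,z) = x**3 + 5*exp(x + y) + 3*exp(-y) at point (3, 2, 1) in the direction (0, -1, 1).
sqrt(2)*(3 - 5*exp(7))*exp(-2)/2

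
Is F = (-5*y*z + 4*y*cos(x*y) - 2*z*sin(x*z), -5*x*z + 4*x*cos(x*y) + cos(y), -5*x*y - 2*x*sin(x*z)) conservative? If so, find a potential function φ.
Yes, F is conservative. φ = -5*x*y*z + sin(y) + 4*sin(x*y) + 2*cos(x*z)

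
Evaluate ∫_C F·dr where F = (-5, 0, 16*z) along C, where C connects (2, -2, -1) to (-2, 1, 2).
44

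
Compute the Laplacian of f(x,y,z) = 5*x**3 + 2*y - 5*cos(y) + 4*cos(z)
30*x + 5*cos(y) - 4*cos(z)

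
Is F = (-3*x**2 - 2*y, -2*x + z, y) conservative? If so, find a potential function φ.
Yes, F is conservative. φ = -x**3 - 2*x*y + y*z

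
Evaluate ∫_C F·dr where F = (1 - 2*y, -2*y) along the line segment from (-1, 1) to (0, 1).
-1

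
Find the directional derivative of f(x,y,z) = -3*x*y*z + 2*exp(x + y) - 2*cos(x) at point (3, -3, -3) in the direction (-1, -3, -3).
-sqrt(19)*(2*sin(3) + 143)/19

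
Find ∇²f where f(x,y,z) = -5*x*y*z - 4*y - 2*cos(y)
2*cos(y)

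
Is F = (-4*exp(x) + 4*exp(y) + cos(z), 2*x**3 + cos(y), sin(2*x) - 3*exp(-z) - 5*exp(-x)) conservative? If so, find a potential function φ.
No, ∇×F = (0, -sin(z) - 2*cos(2*x) - 5*exp(-x), 6*x**2 - 4*exp(y)) ≠ 0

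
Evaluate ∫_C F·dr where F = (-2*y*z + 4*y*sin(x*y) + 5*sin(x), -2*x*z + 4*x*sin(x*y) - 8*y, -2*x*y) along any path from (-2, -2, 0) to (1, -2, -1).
-4 - 5*cos(1) + 4*cos(4) + cos(2)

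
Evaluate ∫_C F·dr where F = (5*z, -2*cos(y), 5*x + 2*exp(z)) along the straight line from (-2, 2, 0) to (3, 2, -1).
-17 + 2*exp(-1)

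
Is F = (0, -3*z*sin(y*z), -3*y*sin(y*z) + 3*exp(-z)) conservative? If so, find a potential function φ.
Yes, F is conservative. φ = 3*cos(y*z) - 3*exp(-z)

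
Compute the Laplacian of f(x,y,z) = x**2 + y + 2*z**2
6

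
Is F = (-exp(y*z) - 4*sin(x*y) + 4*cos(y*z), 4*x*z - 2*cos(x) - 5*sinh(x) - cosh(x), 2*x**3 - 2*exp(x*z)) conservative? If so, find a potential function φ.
No, ∇×F = (-4*x, -6*x**2 - y*exp(y*z) - 4*y*sin(y*z) + 2*z*exp(x*z), 4*x*cos(x*y) + z*exp(y*z) + 4*z*sin(y*z) + 4*z + 2*sin(x) - sinh(x) - 5*cosh(x)) ≠ 0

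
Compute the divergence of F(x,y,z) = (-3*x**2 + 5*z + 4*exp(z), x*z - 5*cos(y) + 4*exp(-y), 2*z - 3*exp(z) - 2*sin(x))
-6*x - 3*exp(z) + 5*sin(y) + 2 - 4*exp(-y)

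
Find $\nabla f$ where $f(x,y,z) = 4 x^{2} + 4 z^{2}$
(8*x, 0, 8*z)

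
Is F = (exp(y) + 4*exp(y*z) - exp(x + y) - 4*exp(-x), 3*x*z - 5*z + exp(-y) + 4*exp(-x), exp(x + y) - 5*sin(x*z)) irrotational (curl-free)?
No, ∇×F = (-3*x + exp(x + y) + 5, 4*y*exp(y*z) + 5*z*cos(x*z) - exp(x + y), -4*z*exp(y*z) + 3*z - exp(y) + exp(x + y) - 4*exp(-x))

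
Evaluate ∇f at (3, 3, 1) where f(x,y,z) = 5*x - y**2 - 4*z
(5, -6, -4)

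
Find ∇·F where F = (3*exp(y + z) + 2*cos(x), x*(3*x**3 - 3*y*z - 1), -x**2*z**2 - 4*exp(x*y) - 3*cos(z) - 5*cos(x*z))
-2*x**2*z - 3*x*z + 5*x*sin(x*z) - 2*sin(x) + 3*sin(z)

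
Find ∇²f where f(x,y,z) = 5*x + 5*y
0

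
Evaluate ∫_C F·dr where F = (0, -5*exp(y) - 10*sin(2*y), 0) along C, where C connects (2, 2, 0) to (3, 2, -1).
0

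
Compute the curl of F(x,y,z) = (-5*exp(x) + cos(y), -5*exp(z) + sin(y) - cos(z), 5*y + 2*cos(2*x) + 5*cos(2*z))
(5*exp(z) - sin(z) + 5, 4*sin(2*x), sin(y))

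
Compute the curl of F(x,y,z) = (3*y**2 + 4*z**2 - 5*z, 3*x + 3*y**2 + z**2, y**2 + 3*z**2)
(2*y - 2*z, 8*z - 5, 3 - 6*y)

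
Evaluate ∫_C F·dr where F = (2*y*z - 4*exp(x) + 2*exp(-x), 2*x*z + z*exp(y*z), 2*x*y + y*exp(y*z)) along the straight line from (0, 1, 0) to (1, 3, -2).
-4*E - 7 - 2*exp(-1) + exp(-6)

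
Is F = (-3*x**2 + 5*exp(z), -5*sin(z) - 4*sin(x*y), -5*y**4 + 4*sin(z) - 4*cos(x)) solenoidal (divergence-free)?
No, ∇·F = -4*x*cos(x*y) - 6*x + 4*cos(z)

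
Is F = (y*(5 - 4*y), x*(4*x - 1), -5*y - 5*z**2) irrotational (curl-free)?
No, ∇×F = (-5, 0, 8*x + 8*y - 6)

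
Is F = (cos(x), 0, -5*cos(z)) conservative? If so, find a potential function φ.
Yes, F is conservative. φ = sin(x) - 5*sin(z)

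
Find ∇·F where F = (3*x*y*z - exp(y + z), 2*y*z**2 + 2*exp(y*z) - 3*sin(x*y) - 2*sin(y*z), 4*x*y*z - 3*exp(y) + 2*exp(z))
4*x*y - 3*x*cos(x*y) + 3*y*z + 2*z**2 + 2*z*exp(y*z) - 2*z*cos(y*z) + 2*exp(z)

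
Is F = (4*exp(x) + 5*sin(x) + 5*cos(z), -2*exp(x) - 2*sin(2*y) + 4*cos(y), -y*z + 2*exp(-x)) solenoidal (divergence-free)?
No, ∇·F = -y + 4*exp(x) - 4*sin(y) + 5*cos(x) - 4*cos(2*y)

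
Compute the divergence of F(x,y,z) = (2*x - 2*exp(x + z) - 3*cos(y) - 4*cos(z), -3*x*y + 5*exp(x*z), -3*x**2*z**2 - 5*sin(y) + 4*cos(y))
-6*x**2*z - 3*x - 2*exp(x + z) + 2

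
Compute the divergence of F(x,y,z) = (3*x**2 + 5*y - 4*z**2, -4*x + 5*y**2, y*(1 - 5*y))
6*x + 10*y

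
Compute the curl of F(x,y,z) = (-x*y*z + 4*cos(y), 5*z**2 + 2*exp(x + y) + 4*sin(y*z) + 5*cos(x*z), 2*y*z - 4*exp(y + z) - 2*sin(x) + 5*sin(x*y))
(5*x*sin(x*z) + 5*x*cos(x*y) - 4*y*cos(y*z) - 8*z - 4*exp(y + z), -x*y - 5*y*cos(x*y) + 2*cos(x), x*z - 5*z*sin(x*z) + 2*exp(x + y) + 4*sin(y))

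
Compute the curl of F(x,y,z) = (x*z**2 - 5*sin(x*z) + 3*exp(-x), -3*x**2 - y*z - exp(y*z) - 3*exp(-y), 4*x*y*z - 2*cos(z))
(4*x*z + y*exp(y*z) + y, 2*x*z - 5*x*cos(x*z) - 4*y*z, -6*x)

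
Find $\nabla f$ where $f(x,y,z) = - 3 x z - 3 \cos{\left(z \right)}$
(-3*z, 0, -3*x + 3*sin(z))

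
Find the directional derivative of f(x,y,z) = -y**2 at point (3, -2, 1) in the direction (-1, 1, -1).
4*sqrt(3)/3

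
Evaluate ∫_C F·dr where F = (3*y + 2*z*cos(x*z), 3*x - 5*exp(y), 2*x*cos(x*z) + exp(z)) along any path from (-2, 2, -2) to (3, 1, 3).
-5*E - exp(-2) + 2*sin(9) - 2*sin(4) + exp(3) + 21 + 5*exp(2)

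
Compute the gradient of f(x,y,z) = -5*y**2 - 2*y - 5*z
(0, -10*y - 2, -5)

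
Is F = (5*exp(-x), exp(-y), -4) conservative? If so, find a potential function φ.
Yes, F is conservative. φ = -4*z - exp(-y) - 5*exp(-x)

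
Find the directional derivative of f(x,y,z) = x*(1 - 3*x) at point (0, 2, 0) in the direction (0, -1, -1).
0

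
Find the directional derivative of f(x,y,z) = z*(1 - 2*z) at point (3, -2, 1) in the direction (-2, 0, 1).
-3*sqrt(5)/5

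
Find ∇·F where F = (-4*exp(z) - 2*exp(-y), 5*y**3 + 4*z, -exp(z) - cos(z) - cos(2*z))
15*y**2 - exp(z) + sin(z) + 2*sin(2*z)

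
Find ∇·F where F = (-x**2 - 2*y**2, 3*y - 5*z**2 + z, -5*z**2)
-2*x - 10*z + 3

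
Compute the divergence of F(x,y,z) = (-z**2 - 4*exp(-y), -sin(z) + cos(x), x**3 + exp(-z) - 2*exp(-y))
-exp(-z)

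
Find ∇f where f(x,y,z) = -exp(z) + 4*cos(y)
(0, -4*sin(y), -exp(z))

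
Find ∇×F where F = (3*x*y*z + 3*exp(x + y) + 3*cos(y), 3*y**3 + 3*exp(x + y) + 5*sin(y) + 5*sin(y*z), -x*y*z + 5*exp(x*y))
(-x*z + 5*x*exp(x*y) - 5*y*cos(y*z), y*(3*x + z - 5*exp(x*y)), -3*x*z + 3*sin(y))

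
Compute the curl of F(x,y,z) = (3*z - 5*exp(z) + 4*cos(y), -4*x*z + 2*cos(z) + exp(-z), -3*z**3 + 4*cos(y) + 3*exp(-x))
(4*x - 4*sin(y) + 2*sin(z) + exp(-z), -5*exp(z) + 3 + 3*exp(-x), -4*z + 4*sin(y))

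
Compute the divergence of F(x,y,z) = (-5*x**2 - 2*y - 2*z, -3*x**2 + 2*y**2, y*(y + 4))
-10*x + 4*y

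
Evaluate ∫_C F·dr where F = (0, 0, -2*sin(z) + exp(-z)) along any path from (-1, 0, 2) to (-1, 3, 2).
0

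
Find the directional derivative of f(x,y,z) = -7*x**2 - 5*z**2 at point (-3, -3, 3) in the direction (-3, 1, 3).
-216*sqrt(19)/19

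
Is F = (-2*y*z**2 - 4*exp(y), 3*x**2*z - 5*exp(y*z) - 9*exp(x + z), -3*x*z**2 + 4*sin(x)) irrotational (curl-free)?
No, ∇×F = (-3*x**2 + 5*y*exp(y*z) + 9*exp(x + z), -4*y*z + 3*z**2 - 4*cos(x), 6*x*z + 2*z**2 + 4*exp(y) - 9*exp(x + z))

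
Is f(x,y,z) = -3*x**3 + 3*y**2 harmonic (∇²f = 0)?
No, ∇²f = 6 - 18*x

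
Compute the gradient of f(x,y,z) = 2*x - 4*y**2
(2, -8*y, 0)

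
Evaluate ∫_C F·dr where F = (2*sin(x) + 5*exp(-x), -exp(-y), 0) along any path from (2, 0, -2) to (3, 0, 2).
2*cos(2) - 5*exp(-3) + 5*exp(-2) - 2*cos(3)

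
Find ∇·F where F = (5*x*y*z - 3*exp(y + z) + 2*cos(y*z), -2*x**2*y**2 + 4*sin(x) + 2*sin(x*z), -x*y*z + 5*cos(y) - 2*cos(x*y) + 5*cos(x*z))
-4*x**2*y - x*y - 5*x*sin(x*z) + 5*y*z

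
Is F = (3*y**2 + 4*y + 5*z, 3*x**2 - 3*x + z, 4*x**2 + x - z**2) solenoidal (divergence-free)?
No, ∇·F = -2*z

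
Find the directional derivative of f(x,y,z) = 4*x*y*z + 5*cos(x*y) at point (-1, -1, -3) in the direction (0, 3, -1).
sqrt(10)*(15*sin(1) + 32)/10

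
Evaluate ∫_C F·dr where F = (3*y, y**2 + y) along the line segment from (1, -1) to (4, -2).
-43/3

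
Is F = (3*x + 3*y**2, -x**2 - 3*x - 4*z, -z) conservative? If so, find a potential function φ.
No, ∇×F = (4, 0, -2*x - 6*y - 3) ≠ 0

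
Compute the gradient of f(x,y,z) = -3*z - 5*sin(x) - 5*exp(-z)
(-5*cos(x), 0, -3 + 5*exp(-z))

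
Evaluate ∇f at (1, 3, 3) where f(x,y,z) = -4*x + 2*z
(-4, 0, 2)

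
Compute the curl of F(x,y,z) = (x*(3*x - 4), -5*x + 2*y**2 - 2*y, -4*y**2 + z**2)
(-8*y, 0, -5)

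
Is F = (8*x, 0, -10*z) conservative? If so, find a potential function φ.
Yes, F is conservative. φ = 4*x**2 - 5*z**2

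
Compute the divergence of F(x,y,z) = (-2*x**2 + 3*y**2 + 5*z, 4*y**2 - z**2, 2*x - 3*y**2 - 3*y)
-4*x + 8*y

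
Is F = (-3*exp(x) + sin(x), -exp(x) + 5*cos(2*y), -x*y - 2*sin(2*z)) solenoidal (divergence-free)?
No, ∇·F = -3*exp(x) - 10*sin(2*y) + cos(x) - 4*cos(2*z)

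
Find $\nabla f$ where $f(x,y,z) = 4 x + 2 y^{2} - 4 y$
(4, 4*y - 4, 0)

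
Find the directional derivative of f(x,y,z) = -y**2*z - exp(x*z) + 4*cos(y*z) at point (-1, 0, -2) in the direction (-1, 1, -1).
-sqrt(3)*exp(2)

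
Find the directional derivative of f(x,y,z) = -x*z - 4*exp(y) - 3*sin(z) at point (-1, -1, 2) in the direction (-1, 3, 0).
sqrt(10)*(-6 + E)*exp(-1)/5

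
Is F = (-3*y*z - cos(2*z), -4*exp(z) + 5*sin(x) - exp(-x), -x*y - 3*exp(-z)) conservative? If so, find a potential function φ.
No, ∇×F = (-x + 4*exp(z), -2*y + 2*sin(2*z), 3*z + 5*cos(x) + exp(-x)) ≠ 0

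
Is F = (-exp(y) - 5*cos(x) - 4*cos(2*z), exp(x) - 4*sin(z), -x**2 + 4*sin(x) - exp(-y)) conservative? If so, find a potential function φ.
No, ∇×F = (4*cos(z) + exp(-y), 2*x + 8*sin(2*z) - 4*cos(x), exp(x) + exp(y)) ≠ 0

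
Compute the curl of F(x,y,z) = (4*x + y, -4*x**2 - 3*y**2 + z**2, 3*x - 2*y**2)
(-4*y - 2*z, -3, -8*x - 1)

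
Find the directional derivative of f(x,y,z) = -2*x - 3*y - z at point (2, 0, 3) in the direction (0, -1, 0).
3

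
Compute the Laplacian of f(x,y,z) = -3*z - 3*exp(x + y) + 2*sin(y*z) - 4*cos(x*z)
4*x**2*cos(x*z) - 2*y**2*sin(y*z) - 2*z**2*sin(y*z) + 4*z**2*cos(x*z) - 6*exp(x + y)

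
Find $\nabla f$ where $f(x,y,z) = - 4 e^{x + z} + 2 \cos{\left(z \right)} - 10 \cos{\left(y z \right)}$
(-4*exp(x + z), 10*z*sin(y*z), 10*y*sin(y*z) - 4*exp(x + z) - 2*sin(z))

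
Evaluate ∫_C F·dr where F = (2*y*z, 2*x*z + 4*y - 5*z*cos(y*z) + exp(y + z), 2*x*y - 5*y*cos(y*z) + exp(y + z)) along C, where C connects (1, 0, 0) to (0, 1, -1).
2 + 5*sin(1)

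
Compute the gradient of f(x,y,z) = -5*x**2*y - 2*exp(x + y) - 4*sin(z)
(-10*x*y - 2*exp(x + y), -5*x**2 - 2*exp(x + y), -4*cos(z))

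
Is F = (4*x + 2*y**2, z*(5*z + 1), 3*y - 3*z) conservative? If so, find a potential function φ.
No, ∇×F = (2 - 10*z, 0, -4*y) ≠ 0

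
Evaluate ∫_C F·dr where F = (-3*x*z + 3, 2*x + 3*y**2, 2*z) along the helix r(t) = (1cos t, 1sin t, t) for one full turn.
pi*(1 + 8*pi)/2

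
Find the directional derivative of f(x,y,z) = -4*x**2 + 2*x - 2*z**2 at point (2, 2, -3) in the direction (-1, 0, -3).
-11*sqrt(10)/5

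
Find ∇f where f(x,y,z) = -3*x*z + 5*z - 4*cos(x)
(-3*z + 4*sin(x), 0, 5 - 3*x)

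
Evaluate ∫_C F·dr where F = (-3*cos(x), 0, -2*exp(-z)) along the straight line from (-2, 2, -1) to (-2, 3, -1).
0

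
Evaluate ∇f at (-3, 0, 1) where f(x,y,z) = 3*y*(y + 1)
(0, 3, 0)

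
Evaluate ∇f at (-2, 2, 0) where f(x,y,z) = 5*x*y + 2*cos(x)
(2*sin(2) + 10, -10, 0)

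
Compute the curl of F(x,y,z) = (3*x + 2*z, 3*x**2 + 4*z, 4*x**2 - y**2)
(-2*y - 4, 2 - 8*x, 6*x)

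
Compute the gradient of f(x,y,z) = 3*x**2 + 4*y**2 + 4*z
(6*x, 8*y, 4)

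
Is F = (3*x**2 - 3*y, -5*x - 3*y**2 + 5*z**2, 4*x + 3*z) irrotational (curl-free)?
No, ∇×F = (-10*z, -4, -2)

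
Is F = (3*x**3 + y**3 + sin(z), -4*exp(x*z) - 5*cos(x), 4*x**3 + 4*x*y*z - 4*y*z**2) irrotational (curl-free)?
No, ∇×F = (4*x*z + 4*x*exp(x*z) - 4*z**2, -12*x**2 - 4*y*z + cos(z), -3*y**2 - 4*z*exp(x*z) + 5*sin(x))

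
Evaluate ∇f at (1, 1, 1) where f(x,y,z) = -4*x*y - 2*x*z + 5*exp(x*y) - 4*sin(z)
(-6 + 5*E, -4 + 5*E, -4*cos(1) - 2)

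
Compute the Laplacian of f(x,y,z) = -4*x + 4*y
0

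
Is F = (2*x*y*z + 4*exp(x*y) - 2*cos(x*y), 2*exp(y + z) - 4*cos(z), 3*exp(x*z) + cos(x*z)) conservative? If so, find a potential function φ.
No, ∇×F = (-2*exp(y + z) - 4*sin(z), 2*x*y - 3*z*exp(x*z) + z*sin(x*z), -2*x*(z + 2*exp(x*y) + sin(x*y))) ≠ 0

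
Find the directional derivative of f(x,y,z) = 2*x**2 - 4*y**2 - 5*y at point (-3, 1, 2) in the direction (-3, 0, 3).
6*sqrt(2)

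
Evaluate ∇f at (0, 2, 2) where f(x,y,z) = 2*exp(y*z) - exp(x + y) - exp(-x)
(1 - exp(2), -exp(2) + 4*exp(4), 4*exp(4))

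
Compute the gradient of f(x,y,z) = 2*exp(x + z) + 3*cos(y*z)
(2*exp(x + z), -3*z*sin(y*z), -3*y*sin(y*z) + 2*exp(x + z))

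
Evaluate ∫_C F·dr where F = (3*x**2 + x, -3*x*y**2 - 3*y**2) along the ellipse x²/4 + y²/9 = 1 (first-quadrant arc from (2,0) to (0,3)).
-37 - 81*pi/8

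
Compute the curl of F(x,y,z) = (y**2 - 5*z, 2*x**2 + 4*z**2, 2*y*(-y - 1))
(-4*y - 8*z - 2, -5, 4*x - 2*y)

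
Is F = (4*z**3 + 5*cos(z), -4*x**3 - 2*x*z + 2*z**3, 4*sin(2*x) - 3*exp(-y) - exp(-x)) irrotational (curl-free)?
No, ∇×F = (2*x - 6*z**2 + 3*exp(-y), 12*z**2 - 5*sin(z) - 8*cos(2*x) - exp(-x), -12*x**2 - 2*z)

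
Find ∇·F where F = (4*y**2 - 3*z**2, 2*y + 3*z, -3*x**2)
2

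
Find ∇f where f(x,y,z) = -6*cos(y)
(0, 6*sin(y), 0)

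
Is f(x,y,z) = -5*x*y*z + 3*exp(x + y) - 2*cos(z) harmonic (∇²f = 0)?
No, ∇²f = 6*exp(x + y) + 2*cos(z)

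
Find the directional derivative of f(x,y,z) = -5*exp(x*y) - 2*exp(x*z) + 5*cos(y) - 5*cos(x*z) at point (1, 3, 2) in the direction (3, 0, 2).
sqrt(13)*(-45*exp(3) - 16*exp(2) + 40*sin(2))/13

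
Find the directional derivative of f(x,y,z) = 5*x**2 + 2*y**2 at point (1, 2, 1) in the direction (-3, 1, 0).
-11*sqrt(10)/5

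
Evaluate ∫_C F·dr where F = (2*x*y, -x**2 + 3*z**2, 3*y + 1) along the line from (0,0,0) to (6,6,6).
348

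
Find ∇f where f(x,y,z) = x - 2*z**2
(1, 0, -4*z)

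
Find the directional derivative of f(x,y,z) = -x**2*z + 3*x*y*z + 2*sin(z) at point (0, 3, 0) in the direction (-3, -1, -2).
-2*sqrt(14)/7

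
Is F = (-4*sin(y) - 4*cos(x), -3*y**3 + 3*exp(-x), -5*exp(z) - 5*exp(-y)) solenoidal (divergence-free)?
No, ∇·F = -9*y**2 - 5*exp(z) + 4*sin(x)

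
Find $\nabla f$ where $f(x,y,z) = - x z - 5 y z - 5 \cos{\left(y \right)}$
(-z, -5*z + 5*sin(y), -x - 5*y)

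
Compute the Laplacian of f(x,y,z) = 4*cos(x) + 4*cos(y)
-4*cos(x) - 4*cos(y)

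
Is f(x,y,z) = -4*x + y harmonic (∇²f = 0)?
Yes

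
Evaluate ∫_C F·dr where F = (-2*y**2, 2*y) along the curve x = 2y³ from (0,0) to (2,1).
-7/5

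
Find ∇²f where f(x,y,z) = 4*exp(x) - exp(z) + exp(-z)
4*exp(x) - exp(z) + exp(-z)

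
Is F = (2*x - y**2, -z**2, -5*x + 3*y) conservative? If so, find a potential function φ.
No, ∇×F = (2*z + 3, 5, 2*y) ≠ 0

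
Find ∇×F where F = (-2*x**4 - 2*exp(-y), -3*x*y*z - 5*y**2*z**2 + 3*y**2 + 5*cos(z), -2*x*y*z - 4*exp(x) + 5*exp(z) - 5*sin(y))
(3*x*y - 2*x*z + 10*y**2*z + 5*sin(z) - 5*cos(y), 2*y*z + 4*exp(x), -3*y*z - 2*exp(-y))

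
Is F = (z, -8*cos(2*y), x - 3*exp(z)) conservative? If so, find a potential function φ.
Yes, F is conservative. φ = x*z - 3*exp(z) - 4*sin(2*y)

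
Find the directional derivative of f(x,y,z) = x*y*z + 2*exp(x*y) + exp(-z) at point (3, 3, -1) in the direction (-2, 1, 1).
sqrt(6)*(-exp(9) - E/6 + 2)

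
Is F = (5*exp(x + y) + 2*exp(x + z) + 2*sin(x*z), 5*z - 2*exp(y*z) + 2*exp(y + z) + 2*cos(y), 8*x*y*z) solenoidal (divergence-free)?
No, ∇·F = 8*x*y - 2*z*exp(y*z) + 2*z*cos(x*z) + 5*exp(x + y) + 2*exp(x + z) + 2*exp(y + z) - 2*sin(y)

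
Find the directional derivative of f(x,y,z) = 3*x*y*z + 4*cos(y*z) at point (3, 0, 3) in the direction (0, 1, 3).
27*sqrt(10)/10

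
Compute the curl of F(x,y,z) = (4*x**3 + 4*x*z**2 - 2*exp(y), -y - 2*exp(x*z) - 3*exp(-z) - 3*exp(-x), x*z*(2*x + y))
(x*z + 2*x*exp(x*z) - 3*exp(-z), z*(4*x - y), -2*z*exp(x*z) + 2*exp(y) + 3*exp(-x))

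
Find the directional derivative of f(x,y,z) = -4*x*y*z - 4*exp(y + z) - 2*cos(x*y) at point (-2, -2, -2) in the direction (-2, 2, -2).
16*sqrt(3)/3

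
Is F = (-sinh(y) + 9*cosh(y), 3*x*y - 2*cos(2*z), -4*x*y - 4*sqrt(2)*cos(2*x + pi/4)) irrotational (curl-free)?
No, ∇×F = (-4*x - 4*sin(2*z), 4*y - 8*sqrt(2)*sin(2*x + pi/4), 3*y - 9*sinh(y) + cosh(y))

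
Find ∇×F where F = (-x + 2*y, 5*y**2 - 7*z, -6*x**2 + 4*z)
(7, 12*x, -2)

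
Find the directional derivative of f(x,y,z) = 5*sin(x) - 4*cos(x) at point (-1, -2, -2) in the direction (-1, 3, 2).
sqrt(14)*(-5*cos(1) + 4*sin(1))/14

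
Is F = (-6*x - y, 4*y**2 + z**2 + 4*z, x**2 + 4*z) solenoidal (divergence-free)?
No, ∇·F = 8*y - 2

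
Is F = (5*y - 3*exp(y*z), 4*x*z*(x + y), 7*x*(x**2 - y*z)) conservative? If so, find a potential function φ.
No, ∇×F = (x*(-4*x - 4*y - 7*z), -21*x**2 + 7*y*z - 3*y*exp(y*z), 8*x*z + 4*y*z + 3*z*exp(y*z) - 5) ≠ 0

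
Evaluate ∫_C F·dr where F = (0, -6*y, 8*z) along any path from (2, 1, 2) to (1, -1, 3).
20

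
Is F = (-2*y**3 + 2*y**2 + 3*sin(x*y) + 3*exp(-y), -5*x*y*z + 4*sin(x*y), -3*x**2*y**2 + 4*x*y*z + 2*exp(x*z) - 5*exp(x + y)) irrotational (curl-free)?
No, ∇×F = (-6*x**2*y + 5*x*y + 4*x*z - 5*exp(x + y), 6*x*y**2 - 4*y*z - 2*z*exp(x*z) + 5*exp(x + y), -3*x*cos(x*y) + 6*y**2 - 5*y*z + 4*y*cos(x*y) - 4*y + 3*exp(-y))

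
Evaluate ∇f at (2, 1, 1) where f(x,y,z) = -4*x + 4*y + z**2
(-4, 4, 2)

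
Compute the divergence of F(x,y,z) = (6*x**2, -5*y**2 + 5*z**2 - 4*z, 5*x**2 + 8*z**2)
12*x - 10*y + 16*z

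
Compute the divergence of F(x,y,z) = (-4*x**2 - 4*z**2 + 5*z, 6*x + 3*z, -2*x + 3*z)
3 - 8*x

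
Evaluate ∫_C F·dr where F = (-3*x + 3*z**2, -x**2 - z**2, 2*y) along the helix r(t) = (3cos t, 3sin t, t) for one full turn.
12*pi*(-1 + 3*pi)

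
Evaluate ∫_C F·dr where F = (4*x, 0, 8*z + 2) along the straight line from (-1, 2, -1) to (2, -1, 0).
4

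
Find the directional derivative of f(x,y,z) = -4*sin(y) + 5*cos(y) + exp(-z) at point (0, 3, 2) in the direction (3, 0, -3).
sqrt(2)*exp(-2)/2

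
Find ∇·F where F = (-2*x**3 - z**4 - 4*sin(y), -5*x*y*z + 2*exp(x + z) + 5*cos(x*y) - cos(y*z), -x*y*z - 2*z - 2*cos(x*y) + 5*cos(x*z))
-6*x**2 - x*y - 5*x*z - 5*x*sin(x*y) - 5*x*sin(x*z) + z*sin(y*z) - 2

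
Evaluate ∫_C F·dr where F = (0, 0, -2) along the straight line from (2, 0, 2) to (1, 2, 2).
0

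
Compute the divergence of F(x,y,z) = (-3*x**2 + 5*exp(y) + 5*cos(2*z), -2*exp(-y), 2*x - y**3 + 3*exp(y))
-6*x + 2*exp(-y)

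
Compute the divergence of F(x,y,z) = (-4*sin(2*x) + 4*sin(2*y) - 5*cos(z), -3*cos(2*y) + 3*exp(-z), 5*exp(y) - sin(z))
6*sin(2*y) - 8*cos(2*x) - cos(z)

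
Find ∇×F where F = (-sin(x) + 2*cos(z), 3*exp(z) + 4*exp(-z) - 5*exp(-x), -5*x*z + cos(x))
(-7*sinh(z) + cosh(z), 5*z + sin(x) - 2*sin(z), 5*exp(-x))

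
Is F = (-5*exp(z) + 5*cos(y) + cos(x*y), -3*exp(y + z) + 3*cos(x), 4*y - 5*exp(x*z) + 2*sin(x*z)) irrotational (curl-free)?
No, ∇×F = (3*exp(y + z) + 4, 5*z*exp(x*z) - 2*z*cos(x*z) - 5*exp(z), x*sin(x*y) - 3*sin(x) + 5*sin(y))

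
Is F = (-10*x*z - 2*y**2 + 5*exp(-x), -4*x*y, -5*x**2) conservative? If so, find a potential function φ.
Yes, F is conservative. φ = -5*x**2*z - 2*x*y**2 - 5*exp(-x)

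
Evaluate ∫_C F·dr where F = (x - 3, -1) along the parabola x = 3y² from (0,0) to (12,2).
34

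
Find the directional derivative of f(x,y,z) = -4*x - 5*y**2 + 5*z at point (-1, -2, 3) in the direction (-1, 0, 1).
9*sqrt(2)/2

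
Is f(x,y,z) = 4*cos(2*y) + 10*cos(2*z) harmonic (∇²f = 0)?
No, ∇²f = -16*cos(2*y) - 40*cos(2*z)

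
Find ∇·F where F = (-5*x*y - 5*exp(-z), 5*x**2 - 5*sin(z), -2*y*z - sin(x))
-7*y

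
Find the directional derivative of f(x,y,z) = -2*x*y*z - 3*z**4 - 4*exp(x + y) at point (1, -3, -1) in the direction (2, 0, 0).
-6 - 4*exp(-2)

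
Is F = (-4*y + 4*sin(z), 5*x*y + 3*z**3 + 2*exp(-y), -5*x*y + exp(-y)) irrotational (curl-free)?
No, ∇×F = (-5*x - 9*z**2 - exp(-y), 5*y + 4*cos(z), 5*y + 4)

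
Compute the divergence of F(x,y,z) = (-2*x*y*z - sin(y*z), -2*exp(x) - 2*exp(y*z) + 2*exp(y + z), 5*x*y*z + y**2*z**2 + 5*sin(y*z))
5*x*y + 2*y**2*z - 2*y*z + 5*y*cos(y*z) - 2*z*exp(y*z) + 2*exp(y + z)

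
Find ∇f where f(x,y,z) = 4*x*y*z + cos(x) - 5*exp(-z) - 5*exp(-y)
(4*y*z - sin(x), 4*x*z + 5*exp(-y), 4*x*y + 5*exp(-z))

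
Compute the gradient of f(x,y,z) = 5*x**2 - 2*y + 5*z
(10*x, -2, 5)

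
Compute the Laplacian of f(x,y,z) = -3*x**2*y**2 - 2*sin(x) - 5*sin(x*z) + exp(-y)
5*x**2*sin(x*z) - 6*x**2 - 6*y**2 + 5*z**2*sin(x*z) + 2*sin(x) + exp(-y)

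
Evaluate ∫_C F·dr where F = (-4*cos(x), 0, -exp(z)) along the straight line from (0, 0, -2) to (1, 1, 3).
-exp(3) - 4*sin(1) + exp(-2)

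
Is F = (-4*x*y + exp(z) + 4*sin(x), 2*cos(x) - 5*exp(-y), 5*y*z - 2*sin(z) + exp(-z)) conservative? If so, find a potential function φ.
No, ∇×F = (5*z, exp(z), 4*x - 2*sin(x)) ≠ 0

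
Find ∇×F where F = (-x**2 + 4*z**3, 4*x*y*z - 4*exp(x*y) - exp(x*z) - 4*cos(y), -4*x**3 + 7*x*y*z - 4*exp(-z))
(x*(-4*y + 7*z + exp(x*z)), 12*x**2 - 7*y*z + 12*z**2, 4*y*z - 4*y*exp(x*y) - z*exp(x*z))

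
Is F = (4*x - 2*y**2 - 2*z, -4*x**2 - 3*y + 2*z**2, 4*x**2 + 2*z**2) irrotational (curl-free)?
No, ∇×F = (-4*z, -8*x - 2, -8*x + 4*y)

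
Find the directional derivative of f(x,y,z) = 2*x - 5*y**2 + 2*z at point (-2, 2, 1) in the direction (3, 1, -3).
-20*sqrt(19)/19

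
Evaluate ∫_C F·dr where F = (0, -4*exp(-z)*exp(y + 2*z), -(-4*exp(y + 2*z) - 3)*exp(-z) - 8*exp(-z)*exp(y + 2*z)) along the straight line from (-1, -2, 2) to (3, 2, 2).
4 - 4*exp(4)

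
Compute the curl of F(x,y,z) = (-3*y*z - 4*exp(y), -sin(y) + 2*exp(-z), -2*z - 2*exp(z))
(2*exp(-z), -3*y, 3*z + 4*exp(y))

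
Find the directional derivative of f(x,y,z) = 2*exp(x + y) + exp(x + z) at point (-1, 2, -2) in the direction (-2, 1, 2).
-2*E/3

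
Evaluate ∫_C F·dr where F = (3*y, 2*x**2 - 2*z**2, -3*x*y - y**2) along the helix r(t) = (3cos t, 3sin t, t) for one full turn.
-60*pi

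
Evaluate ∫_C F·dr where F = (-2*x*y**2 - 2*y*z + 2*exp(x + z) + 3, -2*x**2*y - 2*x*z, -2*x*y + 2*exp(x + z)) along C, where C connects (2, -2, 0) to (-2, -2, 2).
-26 - 2*exp(2)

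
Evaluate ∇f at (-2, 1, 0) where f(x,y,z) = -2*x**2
(8, 0, 0)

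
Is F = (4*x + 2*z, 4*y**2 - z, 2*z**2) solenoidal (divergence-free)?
No, ∇·F = 8*y + 4*z + 4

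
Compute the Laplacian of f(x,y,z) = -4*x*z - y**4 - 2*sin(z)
-12*y**2 + 2*sin(z)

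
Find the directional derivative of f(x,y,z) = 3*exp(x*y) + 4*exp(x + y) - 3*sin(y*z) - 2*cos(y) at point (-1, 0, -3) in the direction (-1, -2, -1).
-2*sqrt(6)*(1 + E)*exp(-1)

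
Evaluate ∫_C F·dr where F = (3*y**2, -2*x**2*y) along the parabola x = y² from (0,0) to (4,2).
8/3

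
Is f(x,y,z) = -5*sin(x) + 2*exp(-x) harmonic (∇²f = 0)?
No, ∇²f = 5*sin(x) + 2*exp(-x)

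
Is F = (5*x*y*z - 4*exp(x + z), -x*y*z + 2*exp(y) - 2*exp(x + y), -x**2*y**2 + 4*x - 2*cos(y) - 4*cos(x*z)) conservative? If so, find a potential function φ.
No, ∇×F = (-2*x**2*y + x*y + 2*sin(y), 2*x*y**2 + 5*x*y - 4*z*sin(x*z) - 4*exp(x + z) - 4, -5*x*z - y*z - 2*exp(x + y)) ≠ 0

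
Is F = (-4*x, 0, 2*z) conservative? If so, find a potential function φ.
Yes, F is conservative. φ = -2*x**2 + z**2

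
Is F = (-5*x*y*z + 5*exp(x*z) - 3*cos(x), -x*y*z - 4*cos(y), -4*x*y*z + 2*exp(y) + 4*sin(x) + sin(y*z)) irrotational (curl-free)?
No, ∇×F = (x*y - 4*x*z + z*cos(y*z) + 2*exp(y), -5*x*y + 5*x*exp(x*z) + 4*y*z - 4*cos(x), z*(5*x - y))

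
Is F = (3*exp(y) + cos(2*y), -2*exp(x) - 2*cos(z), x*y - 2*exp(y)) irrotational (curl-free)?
No, ∇×F = (x - 2*exp(y) - 2*sin(z), -y, -2*exp(x) - 3*exp(y) + 2*sin(2*y))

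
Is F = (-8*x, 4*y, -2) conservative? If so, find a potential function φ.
Yes, F is conservative. φ = -4*x**2 + 2*y**2 - 2*z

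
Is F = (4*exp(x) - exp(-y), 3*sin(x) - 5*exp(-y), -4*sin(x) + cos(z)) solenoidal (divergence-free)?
No, ∇·F = 4*exp(x) - sin(z) + 5*exp(-y)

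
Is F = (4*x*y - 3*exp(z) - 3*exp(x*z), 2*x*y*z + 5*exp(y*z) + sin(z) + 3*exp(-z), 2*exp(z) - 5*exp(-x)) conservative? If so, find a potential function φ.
No, ∇×F = (-2*x*y - 5*y*exp(y*z) - cos(z) + 3*exp(-z), -3*x*exp(x*z) - 3*exp(z) - 5*exp(-x), -4*x + 2*y*z) ≠ 0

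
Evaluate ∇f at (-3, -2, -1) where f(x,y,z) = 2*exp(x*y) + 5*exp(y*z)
(-4*exp(6), (-6*exp(4) - 5)*exp(2), -10*exp(2))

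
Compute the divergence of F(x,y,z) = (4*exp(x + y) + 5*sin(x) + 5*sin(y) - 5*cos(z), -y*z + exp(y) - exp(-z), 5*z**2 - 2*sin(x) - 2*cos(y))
9*z + exp(y) + 4*exp(x + y) + 5*cos(x)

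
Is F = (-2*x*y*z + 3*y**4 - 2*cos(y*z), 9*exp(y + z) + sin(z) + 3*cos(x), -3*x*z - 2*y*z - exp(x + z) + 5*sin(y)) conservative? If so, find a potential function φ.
No, ∇×F = (-2*z - 9*exp(y + z) + 5*cos(y) - cos(z), -2*x*y + 2*y*sin(y*z) + 3*z + exp(x + z), 2*x*z - 12*y**3 - 2*z*sin(y*z) - 3*sin(x)) ≠ 0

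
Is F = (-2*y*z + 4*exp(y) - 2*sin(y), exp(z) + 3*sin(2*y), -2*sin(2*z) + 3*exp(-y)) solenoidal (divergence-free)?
No, ∇·F = 6*cos(2*y) - 4*cos(2*z)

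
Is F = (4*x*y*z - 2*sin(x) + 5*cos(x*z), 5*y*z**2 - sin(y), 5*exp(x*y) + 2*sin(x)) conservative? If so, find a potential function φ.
No, ∇×F = (5*x*exp(x*y) - 10*y*z, 4*x*y - 5*x*sin(x*z) - 5*y*exp(x*y) - 2*cos(x), -4*x*z) ≠ 0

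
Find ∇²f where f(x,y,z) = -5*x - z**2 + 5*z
-2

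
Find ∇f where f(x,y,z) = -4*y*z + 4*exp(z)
(0, -4*z, -4*y + 4*exp(z))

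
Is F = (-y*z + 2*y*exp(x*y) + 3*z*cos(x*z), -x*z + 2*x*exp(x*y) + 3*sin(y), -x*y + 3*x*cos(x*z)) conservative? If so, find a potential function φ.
Yes, F is conservative. φ = -x*y*z + 2*exp(x*y) + 3*sin(x*z) - 3*cos(y)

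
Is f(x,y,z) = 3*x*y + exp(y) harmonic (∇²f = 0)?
No, ∇²f = exp(y)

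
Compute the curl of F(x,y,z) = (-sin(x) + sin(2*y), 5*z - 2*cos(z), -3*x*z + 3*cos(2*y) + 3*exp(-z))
(-6*sin(2*y) - 2*sin(z) - 5, 3*z, -2*cos(2*y))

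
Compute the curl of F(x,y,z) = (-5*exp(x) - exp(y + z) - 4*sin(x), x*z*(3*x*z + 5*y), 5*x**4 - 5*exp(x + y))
(-6*x**2*z - 5*x*y - 5*exp(x + y), -20*x**3 + 5*exp(x + y) - exp(y + z), 6*x*z**2 + 5*y*z + exp(y + z))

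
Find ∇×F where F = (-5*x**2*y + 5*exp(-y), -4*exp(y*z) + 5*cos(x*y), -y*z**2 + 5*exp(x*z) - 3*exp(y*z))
(4*y*exp(y*z) - z**2 - 3*z*exp(y*z), -5*z*exp(x*z), 5*x**2 - 5*y*sin(x*y) + 5*exp(-y))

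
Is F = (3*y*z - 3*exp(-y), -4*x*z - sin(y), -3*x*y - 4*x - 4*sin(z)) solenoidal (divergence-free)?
No, ∇·F = -cos(y) - 4*cos(z)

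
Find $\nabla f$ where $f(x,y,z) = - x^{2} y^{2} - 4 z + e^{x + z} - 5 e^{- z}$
(-2*x*y**2 + exp(x + z), -2*x**2*y, exp(x + z) - 4 + 5*exp(-z))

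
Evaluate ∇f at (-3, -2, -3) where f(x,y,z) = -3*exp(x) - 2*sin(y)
(-3*exp(-3), -2*cos(2), 0)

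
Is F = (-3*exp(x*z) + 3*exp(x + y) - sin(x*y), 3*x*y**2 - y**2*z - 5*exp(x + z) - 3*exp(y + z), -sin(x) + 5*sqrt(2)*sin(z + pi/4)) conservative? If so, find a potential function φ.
No, ∇×F = (y**2 + 5*exp(x + z) + 3*exp(y + z), -3*x*exp(x*z) + cos(x), x*cos(x*y) + 3*y**2 - 3*exp(x + y) - 5*exp(x + z)) ≠ 0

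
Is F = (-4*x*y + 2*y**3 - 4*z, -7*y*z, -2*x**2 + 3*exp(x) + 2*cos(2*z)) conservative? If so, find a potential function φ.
No, ∇×F = (7*y, 4*x - 3*exp(x) - 4, 4*x - 6*y**2) ≠ 0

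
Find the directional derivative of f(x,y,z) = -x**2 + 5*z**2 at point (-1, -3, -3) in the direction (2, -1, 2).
-56/3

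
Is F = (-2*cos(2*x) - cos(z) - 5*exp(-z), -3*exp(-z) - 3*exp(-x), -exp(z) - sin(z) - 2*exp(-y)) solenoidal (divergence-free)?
No, ∇·F = -exp(z) + 4*sin(2*x) - cos(z)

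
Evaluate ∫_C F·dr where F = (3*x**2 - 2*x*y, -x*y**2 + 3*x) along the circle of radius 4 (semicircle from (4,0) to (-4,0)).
-128 - 8*pi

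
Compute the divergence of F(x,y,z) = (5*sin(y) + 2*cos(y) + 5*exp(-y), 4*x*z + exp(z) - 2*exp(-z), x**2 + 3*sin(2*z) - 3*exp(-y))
6*cos(2*z)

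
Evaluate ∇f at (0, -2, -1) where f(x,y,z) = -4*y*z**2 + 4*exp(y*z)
(0, -4*exp(2) - 4, -8*exp(2) - 16)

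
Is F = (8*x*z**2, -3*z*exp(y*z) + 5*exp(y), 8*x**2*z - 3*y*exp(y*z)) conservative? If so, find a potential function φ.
Yes, F is conservative. φ = 4*x**2*z**2 + 5*exp(y) - 3*exp(y*z)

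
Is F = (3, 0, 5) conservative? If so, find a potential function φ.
Yes, F is conservative. φ = 3*x + 5*z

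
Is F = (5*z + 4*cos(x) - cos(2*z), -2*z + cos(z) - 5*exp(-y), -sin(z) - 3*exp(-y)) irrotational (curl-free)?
No, ∇×F = (sin(z) + 2 + 3*exp(-y), 2*sin(2*z) + 5, 0)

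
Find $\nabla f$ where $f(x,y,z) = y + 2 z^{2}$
(0, 1, 4*z)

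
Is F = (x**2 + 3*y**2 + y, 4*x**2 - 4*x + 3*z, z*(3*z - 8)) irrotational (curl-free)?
No, ∇×F = (-3, 0, 8*x - 6*y - 5)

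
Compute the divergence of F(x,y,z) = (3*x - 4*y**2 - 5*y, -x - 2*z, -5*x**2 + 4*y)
3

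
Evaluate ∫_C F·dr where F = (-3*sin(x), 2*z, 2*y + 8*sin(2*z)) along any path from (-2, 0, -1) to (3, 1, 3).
-4*cos(6) + 3*cos(3) + cos(2) + 6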